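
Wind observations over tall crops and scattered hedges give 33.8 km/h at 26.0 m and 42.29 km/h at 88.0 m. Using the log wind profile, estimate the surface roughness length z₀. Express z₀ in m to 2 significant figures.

z₀ ≈ 0.20 m

Log law: V(z) ∝ ln(z/z₀). With r = V₁/V₂ = 33.8/42.29 = 0.79924,
r · ln(z₂/z₀) = ln(z₁/z₀) ⇒ ln z₀ = (ln z₁ − r·ln z₂)/(1 − r)
ln z₀ = (3.25810 − 0.79924×4.47734) / 0.20076 = -1.5959
z₀ = exp(-1.5959) = 0.2027 m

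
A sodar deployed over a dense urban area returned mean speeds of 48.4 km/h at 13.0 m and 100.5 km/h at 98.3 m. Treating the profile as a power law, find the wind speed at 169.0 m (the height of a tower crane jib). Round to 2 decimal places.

122.22 km/h

First find α: α = ln(V₂/V₁)/ln(z₂/z₁) = ln(100.5/48.4)/ln(98.3/13.0) = 0.73066/2.02307 = 0.3612
Extrapolate from 98.3 m to 169.0 m: V₃ = 100.5 × (169.0/98.3)^0.3612 = 100.5 × 1.2162 = 122.2248 km/h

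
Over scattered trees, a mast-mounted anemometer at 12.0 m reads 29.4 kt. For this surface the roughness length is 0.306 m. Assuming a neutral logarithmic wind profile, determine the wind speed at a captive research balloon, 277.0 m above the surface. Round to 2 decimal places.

Log law: V(z) ∝ ln(z/z₀), so V₂/V₁ = ln(z₂/z₀) / ln(z₁/z₀).
ln(277.0/0.306) = 6.8082, ln(12.0/0.306) = 3.6691
V₂ = 29.4 × 6.8082/3.6691 = 29.4 × 1.8556 = 54.5534 kt

54.55 kt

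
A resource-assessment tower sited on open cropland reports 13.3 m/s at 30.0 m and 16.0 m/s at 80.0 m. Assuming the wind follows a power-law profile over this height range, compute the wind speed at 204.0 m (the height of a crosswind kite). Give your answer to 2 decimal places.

19.09 m/s

First find α: α = ln(V₂/V₁)/ln(z₂/z₁) = ln(16.0/13.3)/ln(80.0/30.0) = 0.18482/0.98083 = 0.1884
Extrapolate from 80.0 m to 204.0 m: V₃ = 16.0 × (204.0/80.0)^0.1884 = 16.0 × 1.1929 = 19.0865 m/s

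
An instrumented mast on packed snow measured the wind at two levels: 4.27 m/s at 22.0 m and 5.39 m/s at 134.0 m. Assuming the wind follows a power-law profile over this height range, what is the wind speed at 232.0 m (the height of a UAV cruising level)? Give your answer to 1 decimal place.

First find α: α = ln(V₂/V₁)/ln(z₂/z₁) = ln(5.39/4.27)/ln(134.0/22.0) = 0.23293/1.80680 = 0.1289
Extrapolate from 134.0 m to 232.0 m: V₃ = 5.39 × (232.0/134.0)^0.1289 = 5.39 × 1.0733 = 5.7852 m/s

5.8 m/s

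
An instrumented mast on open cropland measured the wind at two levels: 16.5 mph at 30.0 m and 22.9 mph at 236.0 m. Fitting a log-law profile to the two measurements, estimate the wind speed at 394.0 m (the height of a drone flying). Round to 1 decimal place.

Log law: V ∝ ln(z/z₀). From the pair, with r = V₁/V₂ = 0.72052,
ln z₀ = (ln z₁ − r·ln z₂)/(1 − r) = (3.4012 − 0.72052×5.4638)/0.27948 = -1.9165 → z₀ = 0.1471 m
V₃ = V₁ · ln(z₃/z₀)/ln(z₁/z₀) = 16.5 × 7.8929/5.3177 = 24.4903 mph

24.5 mph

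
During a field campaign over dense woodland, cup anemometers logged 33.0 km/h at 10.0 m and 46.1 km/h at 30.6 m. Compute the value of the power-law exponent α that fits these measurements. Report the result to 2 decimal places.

Power law: V₂/V₁ = (z₂/z₁)^α ⇒ α = ln(V₂/V₁) / ln(z₂/z₁)
α = ln(46.1/33.0) / ln(30.6/10.0) = ln(1.3970) / ln(3.0600)
  = 0.33431 / 1.11841 = 0.29891

α ≈ 0.30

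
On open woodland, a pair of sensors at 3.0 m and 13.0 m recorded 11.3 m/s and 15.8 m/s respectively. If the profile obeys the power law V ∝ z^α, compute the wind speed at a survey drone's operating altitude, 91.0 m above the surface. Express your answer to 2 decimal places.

First find α: α = ln(V₂/V₁)/ln(z₂/z₁) = ln(15.8/11.3)/ln(13.0/3.0) = 0.33521/1.46634 = 0.2286
Extrapolate from 13.0 m to 91.0 m: V₃ = 15.8 × (91.0/13.0)^0.2286 = 15.8 × 1.5602 = 24.6518 m/s

24.65 m/s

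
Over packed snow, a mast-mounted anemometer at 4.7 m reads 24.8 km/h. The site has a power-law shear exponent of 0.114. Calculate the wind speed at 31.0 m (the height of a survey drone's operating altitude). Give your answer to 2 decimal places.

Power-law profile: V₂ = V₁ · (z₂/z₁)^α
V₂ = 24.8 × (31.0/4.7)^0.114 = 24.8 × (6.5957)^0.114
    = 24.8 × 1.2399 = 30.7502 km/h

30.75 km/h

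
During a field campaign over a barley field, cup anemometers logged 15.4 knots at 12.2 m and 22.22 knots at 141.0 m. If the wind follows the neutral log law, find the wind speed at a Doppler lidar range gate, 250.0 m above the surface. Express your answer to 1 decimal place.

Log law: V ∝ ln(z/z₀). From the pair, with r = V₁/V₂ = 0.69307,
ln z₀ = (ln z₁ − r·ln z₂)/(1 − r) = (2.5014 − 0.69307×4.9488)/0.30693 = -3.0248 → z₀ = 0.04857 m
V₃ = V₁ · ln(z₃/z₀)/ln(z₁/z₀) = 15.4 × 8.5462/5.5262 = 23.8160 knots

23.8 knots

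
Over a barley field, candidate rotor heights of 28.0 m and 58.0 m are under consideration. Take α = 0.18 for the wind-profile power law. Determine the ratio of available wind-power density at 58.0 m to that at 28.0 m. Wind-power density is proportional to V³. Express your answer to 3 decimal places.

1.482

Speed ratio: V_B/V_A = (z_B/z_A)^α = (58.0/28.0)^0.18 = (2.0714)^0.18 = 1.14006
Power-density ratio: P_B/P_A = (V_B/V_A)³ = (1.14006)³ = 1.48179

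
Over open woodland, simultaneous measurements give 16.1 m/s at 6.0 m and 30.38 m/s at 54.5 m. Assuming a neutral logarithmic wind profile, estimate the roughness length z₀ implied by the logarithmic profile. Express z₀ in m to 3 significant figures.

Log law: V(z) ∝ ln(z/z₀). With r = V₁/V₂ = 16.1/30.38 = 0.52995,
r · ln(z₂/z₀) = ln(z₁/z₀) ⇒ ln z₀ = (ln z₁ − r·ln z₂)/(1 − r)
ln z₀ = (1.79176 − 0.52995×3.99820) / 0.47005 = -0.6959
z₀ = exp(-0.6959) = 0.4986 m

z₀ ≈ 0.499 m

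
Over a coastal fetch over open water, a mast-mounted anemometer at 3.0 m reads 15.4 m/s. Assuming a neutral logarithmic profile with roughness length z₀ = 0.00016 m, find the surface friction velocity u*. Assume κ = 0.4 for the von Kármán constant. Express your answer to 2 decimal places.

u* ≈ 0.63 m/s

Log law: V(z) = (u*/κ) · ln(z/z₀) ⇒ u* = κ · V / ln(z/z₀)
u* = 0.4 × 15.4 / ln(3.0/0.00016) = 0.4 × 15.4 / 9.8389
   = 6.1600 / 9.8389 = 0.6261 m/s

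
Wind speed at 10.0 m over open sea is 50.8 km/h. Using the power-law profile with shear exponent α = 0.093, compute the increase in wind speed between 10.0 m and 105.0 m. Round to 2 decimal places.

Power law: V₂ = V₁ · (z₂/z₁)^α = 50.8 × (10.5000)^0.093 = 63.2171 km/h
ΔV = 63.2171 − 50.8 = 12.4171 km/h

12.42 km/h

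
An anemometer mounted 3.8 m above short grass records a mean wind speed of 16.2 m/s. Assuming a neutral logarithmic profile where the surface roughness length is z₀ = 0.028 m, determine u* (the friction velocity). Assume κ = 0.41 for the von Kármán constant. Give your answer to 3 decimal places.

u* ≈ 1.353 m/s

Log law: V(z) = (u*/κ) · ln(z/z₀) ⇒ u* = κ · V / ln(z/z₀)
u* = 0.41 × 16.2 / ln(3.8/0.028) = 0.41 × 16.2 / 4.9106
   = 6.6420 / 4.9106 = 1.3526 m/s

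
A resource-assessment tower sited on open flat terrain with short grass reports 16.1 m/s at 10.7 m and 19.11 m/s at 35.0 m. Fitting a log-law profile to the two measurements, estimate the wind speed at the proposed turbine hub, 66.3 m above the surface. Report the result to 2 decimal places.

20.73 m/s

Log law: V ∝ ln(z/z₀). From the pair, with r = V₁/V₂ = 0.84249,
ln z₀ = (ln z₁ − r·ln z₂)/(1 − r) = (2.3702 − 0.84249×3.5553)/0.15751 = -3.9687 → z₀ = 0.01890 m
V₃ = V₁ · ln(z₃/z₀)/ln(z₁/z₀) = 16.1 × 8.1629/6.3389 = 20.7326 m/s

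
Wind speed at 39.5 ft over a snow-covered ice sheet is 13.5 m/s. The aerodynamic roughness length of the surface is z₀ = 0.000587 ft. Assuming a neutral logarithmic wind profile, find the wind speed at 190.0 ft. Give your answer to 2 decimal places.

15.41 m/s

Log law: V(z) ∝ ln(z/z₀), so V₂/V₁ = ln(z₂/z₀) / ln(z₁/z₀).
ln(190.0/0.000587) = 12.6875, ln(39.5/0.000587) = 11.1168
V₂ = 13.5 × 12.6875/11.1168 = 13.5 × 1.1413 = 15.4075 m/s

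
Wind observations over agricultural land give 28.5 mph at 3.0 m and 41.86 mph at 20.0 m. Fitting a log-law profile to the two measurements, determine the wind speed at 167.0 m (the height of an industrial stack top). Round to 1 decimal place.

56.8 mph

Log law: V ∝ ln(z/z₀). From the pair, with r = V₁/V₂ = 0.68084,
ln z₀ = (ln z₁ − r·ln z₂)/(1 − r) = (1.0986 − 0.68084×2.9957)/0.31916 = -2.9484 → z₀ = 0.05242 m
V₃ = V₁ · ln(z₃/z₀)/ln(z₁/z₀) = 28.5 × 8.0664/4.0470 = 56.8055 mph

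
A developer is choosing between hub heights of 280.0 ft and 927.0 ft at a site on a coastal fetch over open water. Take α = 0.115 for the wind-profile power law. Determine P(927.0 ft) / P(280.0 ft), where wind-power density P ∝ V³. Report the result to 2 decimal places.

1.51

Speed ratio: V_B/V_A = (z_B/z_A)^α = (927.0/280.0)^0.115 = (3.3107)^0.115 = 1.14760
Power-density ratio: P_B/P_A = (V_B/V_A)³ = (1.14760)³ = 1.51138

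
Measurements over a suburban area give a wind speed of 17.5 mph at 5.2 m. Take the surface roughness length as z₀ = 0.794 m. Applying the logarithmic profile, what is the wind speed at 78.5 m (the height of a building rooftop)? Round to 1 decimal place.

Log law: V(z) ∝ ln(z/z₀), so V₂/V₁ = ln(z₂/z₀) / ln(z₁/z₀).
ln(78.5/0.794) = 4.5938, ln(5.2/0.794) = 1.8793
V₂ = 17.5 × 4.5938/1.8793 = 17.5 × 2.4444 = 42.7764 mph

42.8 mph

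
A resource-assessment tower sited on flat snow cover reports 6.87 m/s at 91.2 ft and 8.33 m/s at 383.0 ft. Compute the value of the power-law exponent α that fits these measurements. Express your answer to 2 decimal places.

Power law: V₂/V₁ = (z₂/z₁)^α ⇒ α = ln(V₂/V₁) / ln(z₂/z₁)
α = ln(8.33/6.87) / ln(383.0/91.2) = ln(1.2125) / ln(4.1996)
  = 0.19270 / 1.43498 = 0.13429

α ≈ 0.13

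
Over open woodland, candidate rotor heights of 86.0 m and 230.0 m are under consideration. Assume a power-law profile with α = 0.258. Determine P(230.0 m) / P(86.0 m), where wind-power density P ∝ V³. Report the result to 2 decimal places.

Speed ratio: V_B/V_A = (z_B/z_A)^α = (230.0/86.0)^0.258 = (2.6744)^0.258 = 1.28892
Power-density ratio: P_B/P_A = (V_B/V_A)³ = (1.28892)³ = 2.14129

2.14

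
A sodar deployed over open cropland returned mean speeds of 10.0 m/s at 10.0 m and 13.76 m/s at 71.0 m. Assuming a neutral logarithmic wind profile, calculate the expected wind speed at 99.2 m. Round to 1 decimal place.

14.4 m/s

Log law: V ∝ ln(z/z₀). From the pair, with r = V₁/V₂ = 0.72674,
ln z₀ = (ln z₁ − r·ln z₂)/(1 − r) = (2.3026 − 0.72674×4.2627)/0.27326 = -2.9104 → z₀ = 0.05445 m
V₃ = V₁ · ln(z₃/z₀)/ln(z₁/z₀) = 10.0 × 7.5076/5.2130 = 14.4016 m/s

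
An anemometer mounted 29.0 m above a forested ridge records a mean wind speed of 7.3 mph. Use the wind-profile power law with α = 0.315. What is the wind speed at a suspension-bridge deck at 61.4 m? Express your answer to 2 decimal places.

Power-law profile: V₂ = V₁ · (z₂/z₁)^α
V₂ = 7.3 × (61.4/29.0)^0.315 = 7.3 × (2.1172)^0.315
    = 7.3 × 1.2665 = 9.2457 mph

9.25 mph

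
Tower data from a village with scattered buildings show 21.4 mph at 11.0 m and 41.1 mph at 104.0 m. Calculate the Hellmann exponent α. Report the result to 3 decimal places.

α ≈ 0.291

Power law: V₂/V₁ = (z₂/z₁)^α ⇒ α = ln(V₂/V₁) / ln(z₂/z₁)
α = ln(41.1/21.4) / ln(104.0/11.0) = ln(1.9206) / ln(9.4545)
  = 0.65262 / 2.24650 = 0.29050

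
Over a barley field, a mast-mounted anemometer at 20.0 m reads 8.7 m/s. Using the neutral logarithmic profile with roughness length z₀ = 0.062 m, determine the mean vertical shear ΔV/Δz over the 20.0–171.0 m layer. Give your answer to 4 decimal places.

0.0214 m/s/m

Log law: V₂ = V₁ · ln(z₂/z₀)/ln(z₁/z₀) = 8.7 × 7.9223/5.7764 = 11.9321 m/s
ΔV/Δz = (11.9321 − 8.7)/(171.0 − 20.0) = 3.2321/151.0000 = 0.02140 m/s/m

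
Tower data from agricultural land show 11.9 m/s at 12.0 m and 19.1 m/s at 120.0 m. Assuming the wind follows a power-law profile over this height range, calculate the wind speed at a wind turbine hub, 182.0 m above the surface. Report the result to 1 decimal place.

20.8 m/s

First find α: α = ln(V₂/V₁)/ln(z₂/z₁) = ln(19.1/11.9)/ln(120.0/12.0) = 0.47315/2.30259 = 0.2055
Extrapolate from 120.0 m to 182.0 m: V₃ = 19.1 × (182.0/120.0)^0.2055 = 19.1 × 1.0894 = 20.8067 m/s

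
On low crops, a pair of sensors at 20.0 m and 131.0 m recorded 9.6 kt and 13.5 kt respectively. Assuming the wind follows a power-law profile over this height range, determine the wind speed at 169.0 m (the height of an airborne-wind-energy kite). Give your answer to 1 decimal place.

14.1 kt

First find α: α = ln(V₂/V₁)/ln(z₂/z₁) = ln(13.5/9.6)/ln(131.0/20.0) = 0.34093/1.87947 = 0.1814
Extrapolate from 131.0 m to 169.0 m: V₃ = 13.5 × (169.0/131.0)^0.1814 = 13.5 × 1.0473 = 14.1384 kt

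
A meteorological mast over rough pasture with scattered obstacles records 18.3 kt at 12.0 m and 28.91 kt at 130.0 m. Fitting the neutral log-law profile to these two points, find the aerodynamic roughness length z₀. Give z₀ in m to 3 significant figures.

Log law: V(z) ∝ ln(z/z₀). With r = V₁/V₂ = 18.3/28.91 = 0.63300,
r · ln(z₂/z₀) = ln(z₁/z₀) ⇒ ln z₀ = (ln z₁ − r·ln z₂)/(1 − r)
ln z₀ = (2.48491 − 0.63300×4.86753) / 0.36700 = -1.6246
z₀ = exp(-1.6246) = 0.1970 m

z₀ ≈ 0.197 m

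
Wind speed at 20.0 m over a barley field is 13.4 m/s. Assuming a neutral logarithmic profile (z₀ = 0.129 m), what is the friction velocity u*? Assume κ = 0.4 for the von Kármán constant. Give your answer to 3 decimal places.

u* ≈ 1.063 m/s

Log law: V(z) = (u*/κ) · ln(z/z₀) ⇒ u* = κ · V / ln(z/z₀)
u* = 0.4 × 13.4 / ln(20.0/0.129) = 0.4 × 13.4 / 5.0437
   = 5.3600 / 5.0437 = 1.0627 m/s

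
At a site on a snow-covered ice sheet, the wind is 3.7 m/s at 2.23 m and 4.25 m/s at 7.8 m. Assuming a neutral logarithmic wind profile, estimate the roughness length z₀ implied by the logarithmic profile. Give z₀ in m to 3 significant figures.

z₀ ≈ 0.000490 m

Log law: V(z) ∝ ln(z/z₀). With r = V₁/V₂ = 3.7/4.25 = 0.87059,
r · ln(z₂/z₀) = ln(z₁/z₀) ⇒ ln z₀ = (ln z₁ − r·ln z₂)/(1 − r)
ln z₀ = (0.80200 − 0.87059×2.05412) / 0.12941 = -7.6214
z₀ = exp(-7.6214) = 0.0004899 m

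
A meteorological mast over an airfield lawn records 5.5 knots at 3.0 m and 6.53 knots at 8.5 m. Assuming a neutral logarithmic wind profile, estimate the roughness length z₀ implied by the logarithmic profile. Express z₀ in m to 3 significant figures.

Log law: V(z) ∝ ln(z/z₀). With r = V₁/V₂ = 5.5/6.53 = 0.84227,
r · ln(z₂/z₀) = ln(z₁/z₀) ⇒ ln z₀ = (ln z₁ − r·ln z₂)/(1 − r)
ln z₀ = (1.09861 − 0.84227×2.14007) / 0.15773 = -4.4625
z₀ = exp(-4.4625) = 0.01153 m

z₀ ≈ 0.0115 m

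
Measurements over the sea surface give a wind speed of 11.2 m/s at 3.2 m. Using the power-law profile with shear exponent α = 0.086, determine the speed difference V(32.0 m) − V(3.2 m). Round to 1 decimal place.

Power law: V₂ = V₁ · (z₂/z₁)^α = 11.2 × (10.0000)^0.086 = 13.6527 m/s
ΔV = 13.6527 − 11.2 = 2.4527 m/s

2.5 m/s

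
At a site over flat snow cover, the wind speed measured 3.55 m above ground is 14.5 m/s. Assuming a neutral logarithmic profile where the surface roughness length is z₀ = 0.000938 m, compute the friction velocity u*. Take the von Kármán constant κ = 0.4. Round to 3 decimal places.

u* ≈ 0.704 m/s

Log law: V(z) = (u*/κ) · ln(z/z₀) ⇒ u* = κ · V / ln(z/z₀)
u* = 0.4 × 14.5 / ln(3.55/0.000938) = 0.4 × 14.5 / 8.2387
   = 5.8000 / 8.2387 = 0.7040 m/s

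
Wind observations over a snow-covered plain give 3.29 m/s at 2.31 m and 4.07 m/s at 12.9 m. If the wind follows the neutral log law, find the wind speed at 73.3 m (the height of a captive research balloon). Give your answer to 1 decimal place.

Log law: V ∝ ln(z/z₀). From the pair, with r = V₁/V₂ = 0.80835,
ln z₀ = (ln z₁ − r·ln z₂)/(1 − r) = (0.8372 − 0.80835×2.5572)/0.19165 = -6.4175 → z₀ = 0.001633 m
V₃ = V₁ · ln(z₃/z₀)/ln(z₁/z₀) = 3.29 × 10.7121/7.2548 = 4.8579 m/s

4.9 m/s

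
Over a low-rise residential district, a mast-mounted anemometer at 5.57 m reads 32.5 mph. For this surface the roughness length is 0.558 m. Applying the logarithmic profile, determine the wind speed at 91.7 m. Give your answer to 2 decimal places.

72.07 mph

Log law: V(z) ∝ ln(z/z₀), so V₂/V₁ = ln(z₂/z₀) / ln(z₁/z₀).
ln(91.7/0.558) = 5.1019, ln(5.57/0.558) = 2.3008
V₂ = 32.5 × 5.1019/2.3008 = 32.5 × 2.2175 = 72.0675 mph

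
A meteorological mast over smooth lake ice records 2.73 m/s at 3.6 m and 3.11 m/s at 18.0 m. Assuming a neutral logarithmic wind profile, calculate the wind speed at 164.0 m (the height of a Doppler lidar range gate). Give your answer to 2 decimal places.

3.63 m/s

Log law: V ∝ ln(z/z₀). From the pair, with r = V₁/V₂ = 0.87781,
ln z₀ = (ln z₁ − r·ln z₂)/(1 − r) = (1.2809 − 0.87781×2.8904)/0.12219 = -10.2816 → z₀ = 0.00003426 m
V₃ = V₁ · ln(z₃/z₀)/ln(z₁/z₀) = 2.73 × 15.3815/11.5625 = 3.6317 m/s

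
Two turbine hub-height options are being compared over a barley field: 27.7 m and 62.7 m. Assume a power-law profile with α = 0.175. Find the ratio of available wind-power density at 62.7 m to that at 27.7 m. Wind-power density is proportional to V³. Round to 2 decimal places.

1.54

Speed ratio: V_B/V_A = (z_B/z_A)^α = (62.7/27.7)^0.175 = (2.2635)^0.175 = 1.15369
Power-density ratio: P_B/P_A = (V_B/V_A)³ = (1.15369)³ = 1.53555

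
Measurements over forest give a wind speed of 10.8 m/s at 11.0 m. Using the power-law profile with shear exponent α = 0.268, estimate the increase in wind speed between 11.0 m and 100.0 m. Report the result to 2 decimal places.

8.71 m/s

Power law: V₂ = V₁ · (z₂/z₁)^α = 10.8 × (9.0909)^0.268 = 19.5133 m/s
ΔV = 19.5133 − 10.8 = 8.7133 m/s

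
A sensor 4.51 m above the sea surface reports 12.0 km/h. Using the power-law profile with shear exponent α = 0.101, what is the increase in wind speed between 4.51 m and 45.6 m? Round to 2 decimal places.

3.16 km/h

Power law: V₂ = V₁ · (z₂/z₁)^α = 12.0 × (10.1109)^0.101 = 15.1588 km/h
ΔV = 15.1588 − 12.0 = 3.1588 km/h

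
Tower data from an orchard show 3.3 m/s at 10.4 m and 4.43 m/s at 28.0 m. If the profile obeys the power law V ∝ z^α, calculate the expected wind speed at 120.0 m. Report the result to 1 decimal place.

6.8 m/s

First find α: α = ln(V₂/V₁)/ln(z₂/z₁) = ln(4.43/3.3)/ln(28.0/10.4) = 0.29448/0.99040 = 0.2973
Extrapolate from 28.0 m to 120.0 m: V₃ = 4.43 × (120.0/28.0)^0.2973 = 4.43 × 1.5414 = 6.8285 m/s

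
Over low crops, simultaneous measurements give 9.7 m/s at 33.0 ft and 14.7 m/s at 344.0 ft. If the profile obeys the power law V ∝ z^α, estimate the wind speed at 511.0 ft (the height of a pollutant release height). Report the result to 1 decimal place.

First find α: α = ln(V₂/V₁)/ln(z₂/z₁) = ln(14.7/9.7)/ln(344.0/33.0) = 0.41572/2.34413 = 0.1773
Extrapolate from 344.0 ft to 511.0 ft: V₃ = 14.7 × (511.0/344.0)^0.1773 = 14.7 × 1.0727 = 15.7687 m/s

15.8 m/s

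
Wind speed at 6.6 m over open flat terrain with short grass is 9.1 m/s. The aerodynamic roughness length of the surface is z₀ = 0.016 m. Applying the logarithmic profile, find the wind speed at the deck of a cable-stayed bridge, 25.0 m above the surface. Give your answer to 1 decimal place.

Log law: V(z) ∝ ln(z/z₀), so V₂/V₁ = ln(z₂/z₀) / ln(z₁/z₀).
ln(25.0/0.016) = 7.3540, ln(6.6/0.016) = 6.0222
V₂ = 9.1 × 7.3540/6.0222 = 9.1 × 1.2211 = 11.1124 m/s

11.1 m/s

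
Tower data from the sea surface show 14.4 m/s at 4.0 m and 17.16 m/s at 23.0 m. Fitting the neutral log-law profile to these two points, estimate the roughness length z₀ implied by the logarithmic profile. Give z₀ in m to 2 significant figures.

z₀ ≈ 0.00044 m

Log law: V(z) ∝ ln(z/z₀). With r = V₁/V₂ = 14.4/17.16 = 0.83916,
r · ln(z₂/z₀) = ln(z₁/z₀) ⇒ ln z₀ = (ln z₁ − r·ln z₂)/(1 − r)
ln z₀ = (1.38629 − 0.83916×3.13549) / 0.16084 = -7.7400
z₀ = exp(-7.7400) = 0.0004351 m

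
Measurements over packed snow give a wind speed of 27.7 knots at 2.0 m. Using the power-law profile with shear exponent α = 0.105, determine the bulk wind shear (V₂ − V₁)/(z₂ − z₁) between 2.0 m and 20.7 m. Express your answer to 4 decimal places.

0.4120 knots/m

Power law: V₂ = V₁ · (z₂/z₁)^α = 27.7 × (10.3500)^0.105 = 35.4037 knots
ΔV/Δz = (35.4037 − 27.7)/(20.7 − 2.0) = 7.7037/18.7000 = 0.41196 knots/m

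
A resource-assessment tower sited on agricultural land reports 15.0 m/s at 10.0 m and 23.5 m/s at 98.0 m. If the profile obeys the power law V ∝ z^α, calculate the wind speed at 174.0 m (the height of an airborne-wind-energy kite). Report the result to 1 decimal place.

26.3 m/s

First find α: α = ln(V₂/V₁)/ln(z₂/z₁) = ln(23.5/15.0)/ln(98.0/10.0) = 0.44895/2.28238 = 0.1967
Extrapolate from 98.0 m to 174.0 m: V₃ = 23.5 × (174.0/98.0)^0.1967 = 23.5 × 1.1195 = 26.3094 m/s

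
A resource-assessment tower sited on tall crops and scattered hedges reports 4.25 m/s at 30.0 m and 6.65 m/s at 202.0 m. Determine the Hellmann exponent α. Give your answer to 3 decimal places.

Power law: V₂/V₁ = (z₂/z₁)^α ⇒ α = ln(V₂/V₁) / ln(z₂/z₁)
α = ln(6.65/4.25) / ln(202.0/30.0) = ln(1.5647) / ln(6.7333)
  = 0.44770 / 1.90707 = 0.23476

α ≈ 0.235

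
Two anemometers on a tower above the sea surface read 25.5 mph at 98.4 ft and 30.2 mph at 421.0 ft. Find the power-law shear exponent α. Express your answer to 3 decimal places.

α ≈ 0.116

Power law: V₂/V₁ = (z₂/z₁)^α ⇒ α = ln(V₂/V₁) / ln(z₂/z₁)
α = ln(30.2/25.5) / ln(421.0/98.4) = ln(1.1843) / ln(4.2785)
  = 0.16916 / 1.45359 = 0.11638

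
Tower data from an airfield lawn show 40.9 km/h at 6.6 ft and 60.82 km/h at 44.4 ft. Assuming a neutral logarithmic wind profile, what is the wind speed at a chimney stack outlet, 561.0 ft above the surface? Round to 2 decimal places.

Log law: V ∝ ln(z/z₀). From the pair, with r = V₁/V₂ = 0.67248,
ln z₀ = (ln z₁ − r·ln z₂)/(1 − r) = (1.8871 − 0.67248×3.7932)/0.32752 = -2.0267 → z₀ = 0.1318 ft
V₃ = V₁ · ln(z₃/z₀)/ln(z₁/z₀) = 40.9 × 8.3564/3.9138 = 87.3269 km/h

87.33 km/h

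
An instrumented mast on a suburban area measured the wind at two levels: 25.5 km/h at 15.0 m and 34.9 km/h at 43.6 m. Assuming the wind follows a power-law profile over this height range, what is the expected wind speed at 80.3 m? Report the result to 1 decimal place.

41.8 km/h

First find α: α = ln(V₂/V₁)/ln(z₂/z₁) = ln(34.9/25.5)/ln(43.6/15.0) = 0.31381/1.06701 = 0.2941
Extrapolate from 43.6 m to 80.3 m: V₃ = 34.9 × (80.3/43.6)^0.2941 = 34.9 × 1.1968 = 41.7667 km/h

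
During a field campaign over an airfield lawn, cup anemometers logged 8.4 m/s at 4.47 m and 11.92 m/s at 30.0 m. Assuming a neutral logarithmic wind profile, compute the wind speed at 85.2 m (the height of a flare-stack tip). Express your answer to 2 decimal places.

Log law: V ∝ ln(z/z₀). From the pair, with r = V₁/V₂ = 0.70470,
ln z₀ = (ln z₁ − r·ln z₂)/(1 − r) = (1.4974 − 0.70470×3.4012)/0.29530 = -3.0458 → z₀ = 0.04756 m
V₃ = V₁ · ln(z₃/z₀)/ln(z₁/z₀) = 8.4 × 7.4908/4.5432 = 13.8499 m/s

13.85 m/s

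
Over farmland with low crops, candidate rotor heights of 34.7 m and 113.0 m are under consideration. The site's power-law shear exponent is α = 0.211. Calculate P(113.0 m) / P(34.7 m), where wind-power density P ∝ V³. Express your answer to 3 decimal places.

Speed ratio: V_B/V_A = (z_B/z_A)^α = (113.0/34.7)^0.211 = (3.2565)^0.211 = 1.28289
Power-density ratio: P_B/P_A = (V_B/V_A)³ = (1.28289)³ = 2.11140

2.111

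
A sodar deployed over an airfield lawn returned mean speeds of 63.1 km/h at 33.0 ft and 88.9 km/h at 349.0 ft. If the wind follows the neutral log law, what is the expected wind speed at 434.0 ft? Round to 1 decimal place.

Log law: V ∝ ln(z/z₀). From the pair, with r = V₁/V₂ = 0.70979,
ln z₀ = (ln z₁ − r·ln z₂)/(1 − r) = (3.4965 − 0.70979×5.8551)/0.29021 = -2.2719 → z₀ = 0.1031 ft
V₃ = V₁ · ln(z₃/z₀)/ln(z₁/z₀) = 63.1 × 8.3450/5.7684 = 91.2844 km/h

91.3 km/h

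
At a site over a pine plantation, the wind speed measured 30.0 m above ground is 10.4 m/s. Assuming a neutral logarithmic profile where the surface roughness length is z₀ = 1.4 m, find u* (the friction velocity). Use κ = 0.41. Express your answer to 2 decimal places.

Log law: V(z) = (u*/κ) · ln(z/z₀) ⇒ u* = κ · V / ln(z/z₀)
u* = 0.41 × 10.4 / ln(30.0/1.4) = 0.41 × 10.4 / 3.0647
   = 4.2640 / 3.0647 = 1.3913 m/s

u* ≈ 1.39 m/s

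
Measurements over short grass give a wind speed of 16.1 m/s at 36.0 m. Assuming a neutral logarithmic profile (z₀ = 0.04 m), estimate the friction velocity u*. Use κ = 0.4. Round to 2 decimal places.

Log law: V(z) = (u*/κ) · ln(z/z₀) ⇒ u* = κ · V / ln(z/z₀)
u* = 0.4 × 16.1 / ln(36.0/0.04) = 0.4 × 16.1 / 6.8024
   = 6.4400 / 6.8024 = 0.9467 m/s

u* ≈ 0.95 m/s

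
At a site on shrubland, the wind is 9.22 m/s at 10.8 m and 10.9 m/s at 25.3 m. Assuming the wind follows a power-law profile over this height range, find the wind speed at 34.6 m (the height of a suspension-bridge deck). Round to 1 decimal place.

11.6 m/s

First find α: α = ln(V₂/V₁)/ln(z₂/z₁) = ln(10.9/9.22)/ln(25.3/10.8) = 0.16739/0.85126 = 0.1966
Extrapolate from 25.3 m to 34.6 m: V₃ = 10.9 × (34.6/25.3)^0.1966 = 10.9 × 1.0635 = 11.5920 m/s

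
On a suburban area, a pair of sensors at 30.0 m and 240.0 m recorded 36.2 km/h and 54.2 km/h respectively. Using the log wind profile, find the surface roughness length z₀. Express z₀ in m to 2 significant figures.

Log law: V(z) ∝ ln(z/z₀). With r = V₁/V₂ = 36.2/54.2 = 0.66790,
r · ln(z₂/z₀) = ln(z₁/z₀) ⇒ ln z₀ = (ln z₁ − r·ln z₂)/(1 − r)
ln z₀ = (3.40120 − 0.66790×5.48064) / 0.33210 = -0.7808
z₀ = exp(-0.7808) = 0.4580 m

z₀ ≈ 0.46 m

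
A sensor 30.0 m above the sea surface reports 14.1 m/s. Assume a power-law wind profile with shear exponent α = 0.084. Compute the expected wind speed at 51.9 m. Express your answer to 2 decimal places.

Power-law profile: V₂ = V₁ · (z₂/z₁)^α
V₂ = 14.1 × (51.9/30.0)^0.084 = 14.1 × (1.7300)^0.084
    = 14.1 × 1.0471 = 14.7644 m/s

14.76 m/s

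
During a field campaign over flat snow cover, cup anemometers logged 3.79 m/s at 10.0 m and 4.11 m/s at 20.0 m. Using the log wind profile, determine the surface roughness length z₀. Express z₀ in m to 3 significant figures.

Log law: V(z) ∝ ln(z/z₀). With r = V₁/V₂ = 3.79/4.11 = 0.92214,
r · ln(z₂/z₀) = ln(z₁/z₀) ⇒ ln z₀ = (ln z₁ − r·ln z₂)/(1 − r)
ln z₀ = (2.30259 − 0.92214×2.99573) / 0.07786 = -5.9069
z₀ = exp(-5.9069) = 0.002721 m

z₀ ≈ 0.00272 m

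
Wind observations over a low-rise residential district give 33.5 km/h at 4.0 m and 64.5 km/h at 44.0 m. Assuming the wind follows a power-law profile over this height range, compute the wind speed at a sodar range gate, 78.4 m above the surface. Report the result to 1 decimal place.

75.5 km/h

First find α: α = ln(V₂/V₁)/ln(z₂/z₁) = ln(64.5/33.5)/ln(44.0/4.0) = 0.65512/2.39790 = 0.2732
Extrapolate from 44.0 m to 78.4 m: V₃ = 64.5 × (78.4/44.0)^0.2732 = 64.5 × 1.1709 = 75.5261 km/h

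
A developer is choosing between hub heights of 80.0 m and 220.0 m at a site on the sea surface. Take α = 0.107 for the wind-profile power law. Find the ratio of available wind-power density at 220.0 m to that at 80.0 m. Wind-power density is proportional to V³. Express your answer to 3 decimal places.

Speed ratio: V_B/V_A = (z_B/z_A)^α = (220.0/80.0)^0.107 = (2.7500)^0.107 = 1.11432
Power-density ratio: P_B/P_A = (V_B/V_A)³ = (1.11432)³ = 1.38365

1.384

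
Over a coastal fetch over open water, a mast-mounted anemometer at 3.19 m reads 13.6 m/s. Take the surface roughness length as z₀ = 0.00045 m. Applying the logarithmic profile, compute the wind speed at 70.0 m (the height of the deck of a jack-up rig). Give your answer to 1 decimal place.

18.3 m/s

Log law: V(z) ∝ ln(z/z₀), so V₂/V₁ = ln(z₂/z₀) / ln(z₁/z₀).
ln(70.0/0.00045) = 11.9548, ln(3.19/0.00045) = 8.8663
V₂ = 13.6 × 11.9548/8.8663 = 13.6 × 1.3483 = 18.3374 m/s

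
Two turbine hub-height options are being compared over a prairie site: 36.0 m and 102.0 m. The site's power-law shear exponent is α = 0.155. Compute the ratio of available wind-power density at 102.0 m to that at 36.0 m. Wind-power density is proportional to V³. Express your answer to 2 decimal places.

1.62

Speed ratio: V_B/V_A = (z_B/z_A)^α = (102.0/36.0)^0.155 = (2.8333)^0.155 = 1.17518
Power-density ratio: P_B/P_A = (V_B/V_A)³ = (1.17518)³ = 1.62300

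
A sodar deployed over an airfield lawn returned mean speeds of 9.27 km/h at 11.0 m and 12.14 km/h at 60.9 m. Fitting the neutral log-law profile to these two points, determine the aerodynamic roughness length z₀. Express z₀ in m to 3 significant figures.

z₀ ≈ 0.0437 m

Log law: V(z) ∝ ln(z/z₀). With r = V₁/V₂ = 9.27/12.14 = 0.76359,
r · ln(z₂/z₀) = ln(z₁/z₀) ⇒ ln z₀ = (ln z₁ − r·ln z₂)/(1 − r)
ln z₀ = (2.39790 − 0.76359×4.10923) / 0.23641 = -3.1297
z₀ = exp(-3.1297) = 0.04373 m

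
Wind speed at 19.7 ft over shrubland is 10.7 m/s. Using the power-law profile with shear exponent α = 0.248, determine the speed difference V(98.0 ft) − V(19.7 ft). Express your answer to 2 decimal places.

Power law: V₂ = V₁ · (z₂/z₁)^α = 10.7 × (4.9746)^0.248 = 15.9287 m/s
ΔV = 15.9287 − 10.7 = 5.2287 m/s

5.23 m/s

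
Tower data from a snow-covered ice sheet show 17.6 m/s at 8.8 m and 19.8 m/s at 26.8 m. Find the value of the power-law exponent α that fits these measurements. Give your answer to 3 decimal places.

α ≈ 0.106

Power law: V₂/V₁ = (z₂/z₁)^α ⇒ α = ln(V₂/V₁) / ln(z₂/z₁)
α = ln(19.8/17.6) / ln(26.8/8.8) = ln(1.1250) / ln(3.0455)
  = 0.11778 / 1.11365 = 0.10576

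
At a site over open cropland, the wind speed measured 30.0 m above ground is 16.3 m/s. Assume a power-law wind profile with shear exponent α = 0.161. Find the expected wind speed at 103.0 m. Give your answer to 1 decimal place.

Power-law profile: V₂ = V₁ · (z₂/z₁)^α
V₂ = 16.3 × (103.0/30.0)^0.161 = 16.3 × (3.4333)^0.161
    = 16.3 × 1.2197 = 19.8810 m/s

19.9 m/s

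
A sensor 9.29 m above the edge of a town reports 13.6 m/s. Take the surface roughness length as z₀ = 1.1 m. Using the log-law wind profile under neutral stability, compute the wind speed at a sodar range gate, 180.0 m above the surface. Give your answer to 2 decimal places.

Log law: V(z) ∝ ln(z/z₀), so V₂/V₁ = ln(z₂/z₀) / ln(z₁/z₀).
ln(180.0/1.1) = 5.0976, ln(9.29/1.1) = 2.1336
V₂ = 13.6 × 5.0976/2.1336 = 13.6 × 2.3892 = 32.4930 m/s

32.49 m/s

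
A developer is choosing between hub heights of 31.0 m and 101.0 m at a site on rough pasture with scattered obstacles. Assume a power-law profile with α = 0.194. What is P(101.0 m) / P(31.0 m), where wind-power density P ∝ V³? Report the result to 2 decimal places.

Speed ratio: V_B/V_A = (z_B/z_A)^α = (101.0/31.0)^0.194 = (3.2581)^0.194 = 1.25752
Power-density ratio: P_B/P_A = (V_B/V_A)³ = (1.25752)³ = 1.98858

1.99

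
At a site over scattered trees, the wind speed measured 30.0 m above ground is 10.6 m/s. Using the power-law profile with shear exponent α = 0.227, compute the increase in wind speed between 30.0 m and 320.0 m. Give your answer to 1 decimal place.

Power law: V₂ = V₁ · (z₂/z₁)^α = 10.6 × (10.6667)^0.227 = 18.1413 m/s
ΔV = 18.1413 − 10.6 = 7.5413 m/s

7.5 m/s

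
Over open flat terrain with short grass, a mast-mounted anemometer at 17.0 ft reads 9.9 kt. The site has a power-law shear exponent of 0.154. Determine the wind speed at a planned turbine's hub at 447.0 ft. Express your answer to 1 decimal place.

16.4 kt

Power-law profile: V₂ = V₁ · (z₂/z₁)^α
V₂ = 9.9 × (447.0/17.0)^0.154 = 9.9 × (26.2941)^0.154
    = 9.9 × 1.6545 = 16.3792 kt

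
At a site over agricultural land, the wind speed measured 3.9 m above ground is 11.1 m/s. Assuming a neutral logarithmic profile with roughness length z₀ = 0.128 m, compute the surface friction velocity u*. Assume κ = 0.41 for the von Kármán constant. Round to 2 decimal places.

u* ≈ 1.33 m/s

Log law: V(z) = (u*/κ) · ln(z/z₀) ⇒ u* = κ · V / ln(z/z₀)
u* = 0.41 × 11.1 / ln(3.9/0.128) = 0.41 × 11.1 / 3.4167
   = 4.5510 / 3.4167 = 1.3320 m/s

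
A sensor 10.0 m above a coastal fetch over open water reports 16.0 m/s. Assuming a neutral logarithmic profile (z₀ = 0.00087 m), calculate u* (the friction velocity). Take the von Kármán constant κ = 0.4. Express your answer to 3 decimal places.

Log law: V(z) = (u*/κ) · ln(z/z₀) ⇒ u* = κ · V / ln(z/z₀)
u* = 0.4 × 16.0 / ln(10.0/0.00087) = 0.4 × 16.0 / 9.3496
   = 6.4000 / 9.3496 = 0.6845 m/s

u* ≈ 0.685 m/s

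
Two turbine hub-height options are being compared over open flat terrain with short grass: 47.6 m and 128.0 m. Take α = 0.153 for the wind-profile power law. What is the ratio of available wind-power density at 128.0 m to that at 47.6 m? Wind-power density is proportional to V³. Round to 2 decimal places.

Speed ratio: V_B/V_A = (z_B/z_A)^α = (128.0/47.6)^0.153 = (2.6891)^0.153 = 1.16340
Power-density ratio: P_B/P_A = (V_B/V_A)³ = (1.16340)³ = 1.57466

1.57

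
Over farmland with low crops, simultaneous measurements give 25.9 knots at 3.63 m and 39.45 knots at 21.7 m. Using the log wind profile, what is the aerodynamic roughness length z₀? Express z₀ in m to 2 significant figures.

z₀ ≈ 0.12 m

Log law: V(z) ∝ ln(z/z₀). With r = V₁/V₂ = 25.9/39.45 = 0.65653,
r · ln(z₂/z₀) = ln(z₁/z₀) ⇒ ln z₀ = (ln z₁ − r·ln z₂)/(1 − r)
ln z₀ = (1.28923 − 0.65653×3.07731) / 0.34347 = -2.1286
z₀ = exp(-2.1286) = 0.1190 m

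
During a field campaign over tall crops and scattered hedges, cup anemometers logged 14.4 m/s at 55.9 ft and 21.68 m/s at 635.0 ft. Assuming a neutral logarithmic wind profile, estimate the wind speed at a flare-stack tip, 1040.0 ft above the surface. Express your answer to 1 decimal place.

Log law: V ∝ ln(z/z₀). From the pair, with r = V₁/V₂ = 0.66421,
ln z₀ = (ln z₁ − r·ln z₂)/(1 − r) = (4.0236 − 0.66421×6.4536)/0.33579 = -0.7831 → z₀ = 0.4570 ft
V₃ = V₁ · ln(z₃/z₀)/ln(z₁/z₀) = 14.4 × 7.7301/4.8067 = 23.1580 m/s

23.2 m/s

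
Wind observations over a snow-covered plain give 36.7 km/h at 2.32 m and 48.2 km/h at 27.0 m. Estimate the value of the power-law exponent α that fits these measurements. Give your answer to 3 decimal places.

α ≈ 0.111

Power law: V₂/V₁ = (z₂/z₁)^α ⇒ α = ln(V₂/V₁) / ln(z₂/z₁)
α = ln(48.2/36.7) / ln(27.0/2.32) = ln(1.3134) / ln(11.6379)
  = 0.27258 / 2.45427 = 0.11106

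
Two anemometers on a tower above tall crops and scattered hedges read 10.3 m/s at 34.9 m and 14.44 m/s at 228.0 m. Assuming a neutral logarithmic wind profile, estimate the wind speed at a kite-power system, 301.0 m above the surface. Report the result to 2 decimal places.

Log law: V ∝ ln(z/z₀). From the pair, with r = V₁/V₂ = 0.71330,
ln z₀ = (ln z₁ − r·ln z₂)/(1 − r) = (3.5525 − 0.71330×5.4293)/0.28670 = -1.1170 → z₀ = 0.3273 m
V₃ = V₁ · ln(z₃/z₀)/ln(z₁/z₀) = 10.3 × 6.8241/4.6695 = 15.0527 m/s

15.05 m/s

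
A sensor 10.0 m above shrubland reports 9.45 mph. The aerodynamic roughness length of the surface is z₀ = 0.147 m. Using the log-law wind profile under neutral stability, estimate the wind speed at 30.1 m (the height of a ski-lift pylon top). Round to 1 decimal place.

Log law: V(z) ∝ ln(z/z₀), so V₂/V₁ = ln(z₂/z₀) / ln(z₁/z₀).
ln(30.1/0.147) = 5.3218, ln(10.0/0.147) = 4.2199
V₂ = 9.45 × 5.3218/4.2199 = 9.45 × 1.2611 = 11.9177 mph

11.9 mph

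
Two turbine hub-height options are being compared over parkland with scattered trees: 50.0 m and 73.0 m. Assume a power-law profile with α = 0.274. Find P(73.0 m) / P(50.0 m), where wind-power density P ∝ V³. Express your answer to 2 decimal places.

Speed ratio: V_B/V_A = (z_B/z_A)^α = (73.0/50.0)^0.274 = (1.4600)^0.274 = 1.10926
Power-density ratio: P_B/P_A = (V_B/V_A)³ = (1.10926)³ = 1.36489

1.36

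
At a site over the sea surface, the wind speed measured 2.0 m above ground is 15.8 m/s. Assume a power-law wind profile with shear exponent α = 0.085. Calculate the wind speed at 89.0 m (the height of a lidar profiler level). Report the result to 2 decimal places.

Power-law profile: V₂ = V₁ · (z₂/z₁)^α
V₂ = 15.8 × (89.0/2.0)^0.085 = 15.8 × (44.5000)^0.085
    = 15.8 × 1.3807 = 21.8156 m/s

21.82 m/s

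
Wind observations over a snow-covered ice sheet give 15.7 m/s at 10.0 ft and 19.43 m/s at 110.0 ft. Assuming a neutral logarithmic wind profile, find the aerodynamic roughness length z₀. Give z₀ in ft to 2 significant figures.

z₀ ≈ 0.00041 ft

Log law: V(z) ∝ ln(z/z₀). With r = V₁/V₂ = 15.7/19.43 = 0.80803,
r · ln(z₂/z₀) = ln(z₁/z₀) ⇒ ln z₀ = (ln z₁ − r·ln z₂)/(1 − r)
ln z₀ = (2.30259 − 0.80803×4.70048) / 0.19197 = -7.7904
z₀ = exp(-7.7904) = 0.0004137 ft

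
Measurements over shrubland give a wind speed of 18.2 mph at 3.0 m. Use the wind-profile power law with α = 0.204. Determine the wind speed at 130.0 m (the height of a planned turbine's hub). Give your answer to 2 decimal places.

Power-law profile: V₂ = V₁ · (z₂/z₁)^α
V₂ = 18.2 × (130.0/3.0)^0.204 = 18.2 × (43.3333)^0.204
    = 18.2 × 2.1573 = 39.2630 mph

39.26 mph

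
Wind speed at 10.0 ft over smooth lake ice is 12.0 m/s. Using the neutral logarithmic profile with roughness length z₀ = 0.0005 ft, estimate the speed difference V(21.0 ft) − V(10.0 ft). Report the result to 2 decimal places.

Log law: V₂ = V₁ · ln(z₂/z₀)/ln(z₁/z₀) = 12.0 × 10.6454/9.9035 = 12.8990 m/s
ΔV = 12.8990 − 12.0 = 0.8990 m/s

0.90 m/s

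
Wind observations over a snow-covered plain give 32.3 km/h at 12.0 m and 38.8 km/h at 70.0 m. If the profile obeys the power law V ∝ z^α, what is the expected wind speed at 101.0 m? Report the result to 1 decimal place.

First find α: α = ln(V₂/V₁)/ln(z₂/z₁) = ln(38.8/32.3)/ln(70.0/12.0) = 0.18335/1.76359 = 0.1040
Extrapolate from 70.0 m to 101.0 m: V₃ = 38.8 × (101.0/70.0)^0.1040 = 38.8 × 1.0389 = 40.3075 km/h

40.3 km/h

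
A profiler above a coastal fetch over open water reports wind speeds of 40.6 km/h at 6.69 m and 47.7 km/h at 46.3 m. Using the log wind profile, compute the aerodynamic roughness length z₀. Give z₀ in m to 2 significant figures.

z₀ ≈ 0.00010 m

Log law: V(z) ∝ ln(z/z₀). With r = V₁/V₂ = 40.6/47.7 = 0.85115,
r · ln(z₂/z₀) = ln(z₁/z₀) ⇒ ln z₀ = (ln z₁ − r·ln z₂)/(1 − r)
ln z₀ = (1.90061 − 0.85115×3.83514) / 0.14885 = -9.1616
z₀ = exp(-9.1616) = 0.0001050 m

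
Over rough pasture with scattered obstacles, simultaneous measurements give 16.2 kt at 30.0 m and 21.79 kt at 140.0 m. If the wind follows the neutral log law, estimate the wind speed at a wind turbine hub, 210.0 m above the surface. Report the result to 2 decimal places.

23.26 kt

Log law: V ∝ ln(z/z₀). From the pair, with r = V₁/V₂ = 0.74346,
ln z₀ = (ln z₁ − r·ln z₂)/(1 − r) = (3.4012 − 0.74346×4.9416)/0.25654 = -1.0631 → z₀ = 0.3454 m
V₃ = V₁ · ln(z₃/z₀)/ln(z₁/z₀) = 16.2 × 6.4102/4.4643 = 23.2614 kt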